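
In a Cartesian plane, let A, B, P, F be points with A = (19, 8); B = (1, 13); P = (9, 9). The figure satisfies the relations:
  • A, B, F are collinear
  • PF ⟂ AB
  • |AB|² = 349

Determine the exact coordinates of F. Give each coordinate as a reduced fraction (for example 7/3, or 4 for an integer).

1. F_x = 3301/349  [[A, B, F are collinear ⇒ -5x-18y+239=0] ∩ [PF ⟂ AB ⇒ -18x+5y+117=0]]
2. F_y = 3717/349  [[A, B, F are collinear ⇒ -5x-18y+239=0] ∩ [PF ⟂ AB ⇒ -18x+5y+117=0]]
   so F = (3301/349, 3717/349)

F = (3301/349, 3717/349)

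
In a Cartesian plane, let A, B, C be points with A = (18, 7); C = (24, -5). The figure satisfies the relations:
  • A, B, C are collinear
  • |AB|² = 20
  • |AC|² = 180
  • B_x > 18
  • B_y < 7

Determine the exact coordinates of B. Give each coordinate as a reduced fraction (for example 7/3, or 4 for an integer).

1. B_x = 20  [[A, B, C are collinear ⇒ -12x-6y+258=0] ∩ [|B−(18, 7)|²=20]]
2. B_y = 3  [[A, B, C are collinear ⇒ -12x-6y+258=0] ∩ [|B−(18, 7)|²=20]]
   so B = (20, 3)

B = (20, 3)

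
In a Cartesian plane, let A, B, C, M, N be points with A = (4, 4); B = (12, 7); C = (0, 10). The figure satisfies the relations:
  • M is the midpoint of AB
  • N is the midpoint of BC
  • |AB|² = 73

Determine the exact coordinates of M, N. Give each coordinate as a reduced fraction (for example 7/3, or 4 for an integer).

M = (8, 11/2)
N = (6, 17/2)

1. M_x = 8  [2·M = A+B = (4, 4)+(12, 7)]
2. M_y = 11/2  [2·M = A+B = (4, 4)+(12, 7)]
   so M = (8, 11/2)
3. N_x = 6  [2·N = B+C = (12, 7)+(0, 10)]
4. N_y = 17/2  [2·N = B+C = (12, 7)+(0, 10)]
   so N = (6, 17/2)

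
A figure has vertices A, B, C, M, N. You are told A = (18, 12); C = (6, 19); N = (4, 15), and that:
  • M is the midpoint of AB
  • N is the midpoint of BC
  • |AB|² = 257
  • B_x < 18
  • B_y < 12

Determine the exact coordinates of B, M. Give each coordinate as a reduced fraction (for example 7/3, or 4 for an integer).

B = (2, 11)
M = (10, 23/2)

1. B_x = 2  [B = 2·N−C = 2·(4, 15)−(6, 19)]
2. B_y = 11  [B = 2·N−C = 2·(4, 15)−(6, 19)]
   so B = (2, 11)
3. M_x = 10  [2·M = A+B = (18, 12)+(2, 11)]
4. M_y = 23/2  [2·M = A+B = (18, 12)+(2, 11)]
   so M = (10, 23/2)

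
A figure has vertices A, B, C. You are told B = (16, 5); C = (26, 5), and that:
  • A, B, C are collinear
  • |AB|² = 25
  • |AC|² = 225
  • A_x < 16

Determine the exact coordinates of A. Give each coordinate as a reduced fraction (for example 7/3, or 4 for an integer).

A = (11, 5)

1. A_x = 11  [[A, B, C are collinear ⇒ 10y-50=0] ∩ [|A−(16, 5)|²=25]]
2. A_y = 5  [[A, B, C are collinear ⇒ 10y-50=0] ∩ [|A−(16, 5)|²=25]]
   so A = (11, 5)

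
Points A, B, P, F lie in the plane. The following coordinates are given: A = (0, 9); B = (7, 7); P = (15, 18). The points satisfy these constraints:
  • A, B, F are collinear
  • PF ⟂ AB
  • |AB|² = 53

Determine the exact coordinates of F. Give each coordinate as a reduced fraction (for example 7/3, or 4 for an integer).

1. F_x = 609/53  [[A, B, F are collinear ⇒ 2x+7y-63=0] ∩ [PF ⟂ AB ⇒ 7x-2y-69=0]]
2. F_y = 303/53  [[A, B, F are collinear ⇒ 2x+7y-63=0] ∩ [PF ⟂ AB ⇒ 7x-2y-69=0]]
   so F = (609/53, 303/53)

F = (609/53, 303/53)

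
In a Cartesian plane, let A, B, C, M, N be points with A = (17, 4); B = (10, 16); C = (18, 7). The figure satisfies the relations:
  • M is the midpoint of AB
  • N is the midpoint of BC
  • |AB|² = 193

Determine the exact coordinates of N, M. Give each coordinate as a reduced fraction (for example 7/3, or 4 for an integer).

N = (14, 23/2)
M = (27/2, 10)

1. M_x = 27/2  [2·M = A+B = (17, 4)+(10, 16)]
2. M_y = 10  [2·M = A+B = (17, 4)+(10, 16)]
   so M = (27/2, 10)
3. N_x = 14  [2·N = B+C = (10, 16)+(18, 7)]
4. N_y = 23/2  [2·N = B+C = (10, 16)+(18, 7)]
   so N = (14, 23/2)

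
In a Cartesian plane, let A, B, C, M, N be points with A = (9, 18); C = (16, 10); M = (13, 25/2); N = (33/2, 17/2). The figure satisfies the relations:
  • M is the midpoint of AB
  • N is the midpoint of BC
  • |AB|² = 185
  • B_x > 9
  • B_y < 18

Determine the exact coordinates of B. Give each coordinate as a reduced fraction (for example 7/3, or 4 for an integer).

B = (17, 7)

1. B_x = 17  [B = 2·M−A = 2·(13, 25/2)−(9, 18)]
2. B_y = 7  [B = 2·M−A = 2·(13, 25/2)−(9, 18)]
   so B = (17, 7)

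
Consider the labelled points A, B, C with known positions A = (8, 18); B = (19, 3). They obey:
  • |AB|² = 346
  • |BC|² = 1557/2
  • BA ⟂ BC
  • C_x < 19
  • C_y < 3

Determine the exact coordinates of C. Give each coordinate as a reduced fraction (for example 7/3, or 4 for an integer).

1. C_x = -7/2  [[BA ⟂ BC ⇒ -11x+15y+164=0] ∩ [|C−(19, 3)|²=1557/2]]
2. C_y = -27/2  [[BA ⟂ BC ⇒ -11x+15y+164=0] ∩ [|C−(19, 3)|²=1557/2]]
   so C = (-7/2, -27/2)

C = (-7/2, -27/2)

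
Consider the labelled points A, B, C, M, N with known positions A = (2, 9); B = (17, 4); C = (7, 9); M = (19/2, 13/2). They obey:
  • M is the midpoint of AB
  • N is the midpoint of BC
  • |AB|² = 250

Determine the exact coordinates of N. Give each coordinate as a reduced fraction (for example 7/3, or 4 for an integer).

1. N_x = 12  [2·N = B+C = (17, 4)+(7, 9)]
2. N_y = 13/2  [2·N = B+C = (17, 4)+(7, 9)]
   so N = (12, 13/2)

N = (12, 13/2)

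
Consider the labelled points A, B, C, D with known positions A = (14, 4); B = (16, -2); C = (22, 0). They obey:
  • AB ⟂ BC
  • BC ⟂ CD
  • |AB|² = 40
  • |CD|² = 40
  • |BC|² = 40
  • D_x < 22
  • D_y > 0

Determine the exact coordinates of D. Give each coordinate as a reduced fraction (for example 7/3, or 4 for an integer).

D = (20, 6)

1. D_x = 20  [[BC ⟂ CD ⇒ 6x+2y-132=0] ∩ [|D−(22, 0)|²=40]]
2. D_y = 6  [[BC ⟂ CD ⇒ 6x+2y-132=0] ∩ [|D−(22, 0)|²=40]]
   so D = (20, 6)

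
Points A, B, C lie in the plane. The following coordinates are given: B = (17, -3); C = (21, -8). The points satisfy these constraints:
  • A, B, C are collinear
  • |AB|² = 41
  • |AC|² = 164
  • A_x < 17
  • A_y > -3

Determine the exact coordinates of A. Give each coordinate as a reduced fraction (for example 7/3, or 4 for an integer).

A = (13, 2)

1. A_x = 13  [[A, B, C are collinear ⇒ 5x+4y-73=0] ∩ [|A−(17, -3)|²=41]]
2. A_y = 2  [[A, B, C are collinear ⇒ 5x+4y-73=0] ∩ [|A−(17, -3)|²=41]]
   so A = (13, 2)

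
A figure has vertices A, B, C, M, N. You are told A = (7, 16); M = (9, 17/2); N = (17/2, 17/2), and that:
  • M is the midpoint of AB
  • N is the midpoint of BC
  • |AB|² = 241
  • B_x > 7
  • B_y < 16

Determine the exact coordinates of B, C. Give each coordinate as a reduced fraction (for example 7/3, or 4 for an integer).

B = (11, 1)
C = (6, 16)

1. B_x = 11  [B = 2·M−A = 2·(9, 17/2)−(7, 16)]
2. B_y = 1  [B = 2·M−A = 2·(9, 17/2)−(7, 16)]
   so B = (11, 1)
3. C_x = 6  [C = 2·N−B = 2·(17/2, 17/2)−(11, 1)]
4. C_y = 16  [C = 2·N−B = 2·(17/2, 17/2)−(11, 1)]
   so C = (6, 16)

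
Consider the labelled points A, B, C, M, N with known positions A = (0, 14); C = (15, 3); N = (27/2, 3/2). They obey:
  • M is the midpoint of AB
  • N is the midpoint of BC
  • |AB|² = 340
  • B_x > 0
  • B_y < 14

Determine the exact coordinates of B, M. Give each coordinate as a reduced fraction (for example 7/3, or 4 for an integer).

B = (12, 0)
M = (6, 7)

1. B_x = 12  [B = 2·N−C = 2·(27/2, 3/2)−(15, 3)]
2. B_y = 0  [B = 2·N−C = 2·(27/2, 3/2)−(15, 3)]
   so B = (12, 0)
3. M_x = 6  [2·M = A+B = (0, 14)+(12, 0)]
4. M_y = 7  [2·M = A+B = (0, 14)+(12, 0)]
   so M = (6, 7)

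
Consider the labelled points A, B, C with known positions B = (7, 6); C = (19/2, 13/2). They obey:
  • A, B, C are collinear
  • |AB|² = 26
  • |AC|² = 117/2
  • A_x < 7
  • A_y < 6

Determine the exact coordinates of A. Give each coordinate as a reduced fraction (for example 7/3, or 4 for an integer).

A = (2, 5)

1. A_x = 2  [[A, B, C are collinear ⇒ -1/2x+5/2y-23/2=0] ∩ [|A−(7, 6)|²=26]]
2. A_y = 5  [[A, B, C are collinear ⇒ -1/2x+5/2y-23/2=0] ∩ [|A−(7, 6)|²=26]]
   so A = (2, 5)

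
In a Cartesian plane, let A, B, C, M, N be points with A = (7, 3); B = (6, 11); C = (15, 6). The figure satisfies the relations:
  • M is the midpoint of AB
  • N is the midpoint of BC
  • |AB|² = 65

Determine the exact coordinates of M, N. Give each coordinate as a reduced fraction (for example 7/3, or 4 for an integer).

1. M_x = 13/2  [2·M = A+B = (7, 3)+(6, 11)]
2. M_y = 7  [2·M = A+B = (7, 3)+(6, 11)]
   so M = (13/2, 7)
3. N_x = 21/2  [2·N = B+C = (6, 11)+(15, 6)]
4. N_y = 17/2  [2·N = B+C = (6, 11)+(15, 6)]
   so N = (21/2, 17/2)

M = (13/2, 7)
N = (21/2, 17/2)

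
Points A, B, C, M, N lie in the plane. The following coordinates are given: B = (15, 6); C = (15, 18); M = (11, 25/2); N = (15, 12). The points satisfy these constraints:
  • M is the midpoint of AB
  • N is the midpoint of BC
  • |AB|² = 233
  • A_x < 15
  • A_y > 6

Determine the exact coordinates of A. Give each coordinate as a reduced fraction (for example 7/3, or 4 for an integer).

1. A_x = 7  [A = 2·M−B = 2·(11, 25/2)−(15, 6)]
2. A_y = 19  [A = 2·M−B = 2·(11, 25/2)−(15, 6)]
   so A = (7, 19)

A = (7, 19)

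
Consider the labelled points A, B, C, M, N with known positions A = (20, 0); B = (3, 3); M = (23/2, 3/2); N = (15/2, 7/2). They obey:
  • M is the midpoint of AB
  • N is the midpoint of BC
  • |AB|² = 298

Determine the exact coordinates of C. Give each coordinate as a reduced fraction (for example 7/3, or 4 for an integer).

C = (12, 4)

1. C_x = 12  [C = 2·N−B = 2·(15/2, 7/2)−(3, 3)]
2. C_y = 4  [C = 2·N−B = 2·(15/2, 7/2)−(3, 3)]
   so C = (12, 4)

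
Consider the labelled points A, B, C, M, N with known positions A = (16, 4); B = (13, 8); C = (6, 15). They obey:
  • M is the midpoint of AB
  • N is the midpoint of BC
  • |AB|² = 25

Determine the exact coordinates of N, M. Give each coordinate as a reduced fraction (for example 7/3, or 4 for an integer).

N = (19/2, 23/2)
M = (29/2, 6)

1. M_x = 29/2  [2·M = A+B = (16, 4)+(13, 8)]
2. M_y = 6  [2·M = A+B = (16, 4)+(13, 8)]
   so M = (29/2, 6)
3. N_x = 19/2  [2·N = B+C = (13, 8)+(6, 15)]
4. N_y = 23/2  [2·N = B+C = (13, 8)+(6, 15)]
   so N = (19/2, 23/2)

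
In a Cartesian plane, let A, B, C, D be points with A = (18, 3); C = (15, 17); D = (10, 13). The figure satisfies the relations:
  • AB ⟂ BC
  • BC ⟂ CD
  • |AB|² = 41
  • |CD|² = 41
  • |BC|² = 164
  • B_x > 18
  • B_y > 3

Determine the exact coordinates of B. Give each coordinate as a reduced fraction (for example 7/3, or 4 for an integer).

B = (23, 7)

1. B_x = 23  [[BC ⟂ CD ⇒ 5x+4y-143=0] ∩ [|B−(18, 3)|²=41]]
2. B_y = 7  [[BC ⟂ CD ⇒ 5x+4y-143=0] ∩ [|B−(18, 3)|²=41]]
   so B = (23, 7)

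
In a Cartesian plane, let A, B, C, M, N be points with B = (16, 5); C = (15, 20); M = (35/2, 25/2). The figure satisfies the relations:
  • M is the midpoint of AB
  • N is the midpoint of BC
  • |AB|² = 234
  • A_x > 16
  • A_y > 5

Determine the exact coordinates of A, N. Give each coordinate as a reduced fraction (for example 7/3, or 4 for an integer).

1. A_x = 19  [A = 2·M−B = 2·(35/2, 25/2)−(16, 5)]
2. A_y = 20  [A = 2·M−B = 2·(35/2, 25/2)−(16, 5)]
   so A = (19, 20)
3. N_x = 31/2  [2·N = B+C = (16, 5)+(15, 20)]
4. N_y = 25/2  [2·N = B+C = (16, 5)+(15, 20)]
   so N = (31/2, 25/2)

A = (19, 20)
N = (31/2, 25/2)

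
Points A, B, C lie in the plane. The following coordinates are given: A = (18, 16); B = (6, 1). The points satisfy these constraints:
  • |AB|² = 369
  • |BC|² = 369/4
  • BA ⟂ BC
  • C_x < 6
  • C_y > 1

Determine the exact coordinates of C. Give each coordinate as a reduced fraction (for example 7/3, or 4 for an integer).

1. C_x = -3/2  [[BA ⟂ BC ⇒ 12x+15y-87=0] ∩ [|C−(6, 1)|²=369/4]]
2. C_y = 7  [[BA ⟂ BC ⇒ 12x+15y-87=0] ∩ [|C−(6, 1)|²=369/4]]
   so C = (-3/2, 7)

C = (-3/2, 7)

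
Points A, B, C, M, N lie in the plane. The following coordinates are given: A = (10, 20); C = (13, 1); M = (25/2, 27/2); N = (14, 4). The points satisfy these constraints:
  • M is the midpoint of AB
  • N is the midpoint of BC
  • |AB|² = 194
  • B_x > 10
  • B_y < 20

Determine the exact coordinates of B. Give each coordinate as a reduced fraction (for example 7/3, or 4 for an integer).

B = (15, 7)

1. B_x = 15  [B = 2·M−A = 2·(25/2, 27/2)−(10, 20)]
2. B_y = 7  [B = 2·M−A = 2·(25/2, 27/2)−(10, 20)]
   so B = (15, 7)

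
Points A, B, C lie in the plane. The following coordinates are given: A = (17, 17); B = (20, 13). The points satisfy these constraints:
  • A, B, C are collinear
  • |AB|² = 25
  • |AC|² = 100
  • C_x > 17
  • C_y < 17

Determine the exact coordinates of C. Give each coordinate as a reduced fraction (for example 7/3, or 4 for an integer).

C = (23, 9)

1. C_x = 23  [[A, B, C are collinear ⇒ 4x+3y-119=0] ∩ [|C−(17, 17)|²=100]]
2. C_y = 9  [[A, B, C are collinear ⇒ 4x+3y-119=0] ∩ [|C−(17, 17)|²=100]]
   so C = (23, 9)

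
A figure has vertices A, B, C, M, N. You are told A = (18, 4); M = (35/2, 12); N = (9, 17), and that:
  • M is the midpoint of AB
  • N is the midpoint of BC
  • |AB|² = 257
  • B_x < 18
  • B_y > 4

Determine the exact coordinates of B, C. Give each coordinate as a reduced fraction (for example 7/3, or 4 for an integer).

B = (17, 20)
C = (1, 14)

1. B_x = 17  [B = 2·M−A = 2·(35/2, 12)−(18, 4)]
2. B_y = 20  [B = 2·M−A = 2·(35/2, 12)−(18, 4)]
   so B = (17, 20)
3. C_x = 1  [C = 2·N−B = 2·(9, 17)−(17, 20)]
4. C_y = 14  [C = 2·N−B = 2·(9, 17)−(17, 20)]
   so C = (1, 14)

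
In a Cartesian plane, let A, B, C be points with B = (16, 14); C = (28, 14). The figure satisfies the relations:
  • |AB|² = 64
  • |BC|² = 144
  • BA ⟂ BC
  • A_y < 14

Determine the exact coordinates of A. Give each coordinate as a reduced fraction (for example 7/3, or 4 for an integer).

A = (16, 6)

1. A_x = 16  [[BA ⟂ BC ⇒ 12x-192=0] ∩ [|A−(16, 14)|²=64]]
2. A_y = 6  [[BA ⟂ BC ⇒ 12x-192=0] ∩ [|A−(16, 14)|²=64]]
   so A = (16, 6)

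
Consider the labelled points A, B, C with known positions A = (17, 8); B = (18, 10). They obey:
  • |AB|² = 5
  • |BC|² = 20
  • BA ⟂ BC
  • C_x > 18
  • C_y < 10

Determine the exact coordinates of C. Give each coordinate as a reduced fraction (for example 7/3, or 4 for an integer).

C = (22, 8)

1. C_x = 22  [[BA ⟂ BC ⇒ -1x-2y+38=0] ∩ [|C−(18, 10)|²=20]]
2. C_y = 8  [[BA ⟂ BC ⇒ -1x-2y+38=0] ∩ [|C−(18, 10)|²=20]]
   so C = (22, 8)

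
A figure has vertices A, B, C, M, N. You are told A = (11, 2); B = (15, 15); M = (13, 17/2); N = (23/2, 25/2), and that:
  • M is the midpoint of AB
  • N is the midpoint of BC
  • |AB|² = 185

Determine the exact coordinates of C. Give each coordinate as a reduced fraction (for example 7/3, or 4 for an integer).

1. C_x = 8  [C = 2·N−B = 2·(23/2, 25/2)−(15, 15)]
2. C_y = 10  [C = 2·N−B = 2·(23/2, 25/2)−(15, 15)]
   so C = (8, 10)

C = (8, 10)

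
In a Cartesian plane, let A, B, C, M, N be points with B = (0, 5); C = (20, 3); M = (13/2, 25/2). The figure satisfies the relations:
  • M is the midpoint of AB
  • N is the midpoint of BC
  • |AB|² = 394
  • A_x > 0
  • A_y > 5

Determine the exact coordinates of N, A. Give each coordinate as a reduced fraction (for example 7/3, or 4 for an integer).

1. A_x = 13  [A = 2·M−B = 2·(13/2, 25/2)−(0, 5)]
2. A_y = 20  [A = 2·M−B = 2·(13/2, 25/2)−(0, 5)]
   so A = (13, 20)
3. N_x = 10  [2·N = B+C = (0, 5)+(20, 3)]
4. N_y = 4  [2·N = B+C = (0, 5)+(20, 3)]
   so N = (10, 4)

N = (10, 4)
A = (13, 20)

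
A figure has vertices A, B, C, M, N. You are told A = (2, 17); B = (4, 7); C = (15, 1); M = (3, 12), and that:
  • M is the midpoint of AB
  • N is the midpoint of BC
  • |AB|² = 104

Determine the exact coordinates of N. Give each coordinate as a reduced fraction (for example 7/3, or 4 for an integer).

N = (19/2, 4)

1. N_x = 19/2  [2·N = B+C = (4, 7)+(15, 1)]
2. N_y = 4  [2·N = B+C = (4, 7)+(15, 1)]
   so N = (19/2, 4)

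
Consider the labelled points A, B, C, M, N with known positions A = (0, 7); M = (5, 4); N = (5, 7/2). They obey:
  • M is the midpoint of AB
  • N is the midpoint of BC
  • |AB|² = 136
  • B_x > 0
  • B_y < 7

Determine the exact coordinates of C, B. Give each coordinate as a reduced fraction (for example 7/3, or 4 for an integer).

C = (0, 6)
B = (10, 1)

1. B_x = 10  [B = 2·M−A = 2·(5, 4)−(0, 7)]
2. B_y = 1  [B = 2·M−A = 2·(5, 4)−(0, 7)]
   so B = (10, 1)
3. C_x = 0  [C = 2·N−B = 2·(5, 7/2)−(10, 1)]
4. C_y = 6  [C = 2·N−B = 2·(5, 7/2)−(10, 1)]
   so C = (0, 6)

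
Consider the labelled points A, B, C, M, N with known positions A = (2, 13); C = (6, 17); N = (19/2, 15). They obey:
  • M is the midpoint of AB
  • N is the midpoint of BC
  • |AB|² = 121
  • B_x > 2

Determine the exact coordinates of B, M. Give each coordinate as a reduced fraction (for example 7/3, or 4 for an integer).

1. B_x = 13  [B = 2·N−C = 2·(19/2, 15)−(6, 17)]
2. B_y = 13  [B = 2·N−C = 2·(19/2, 15)−(6, 17)]
   so B = (13, 13)
3. M_x = 15/2  [2·M = A+B = (2, 13)+(13, 13)]
4. M_y = 13  [2·M = A+B = (2, 13)+(13, 13)]
   so M = (15/2, 13)

B = (13, 13)
M = (15/2, 13)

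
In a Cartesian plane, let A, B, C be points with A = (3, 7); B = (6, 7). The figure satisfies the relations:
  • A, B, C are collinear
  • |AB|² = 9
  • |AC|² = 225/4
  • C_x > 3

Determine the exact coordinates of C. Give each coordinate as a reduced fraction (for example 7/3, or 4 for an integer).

1. C_x = 21/2  [[A, B, C are collinear ⇒ 3y-21=0] ∩ [|C−(3, 7)|²=225/4]]
2. C_y = 7  [[A, B, C are collinear ⇒ 3y-21=0] ∩ [|C−(3, 7)|²=225/4]]
   so C = (21/2, 7)

C = (21/2, 7)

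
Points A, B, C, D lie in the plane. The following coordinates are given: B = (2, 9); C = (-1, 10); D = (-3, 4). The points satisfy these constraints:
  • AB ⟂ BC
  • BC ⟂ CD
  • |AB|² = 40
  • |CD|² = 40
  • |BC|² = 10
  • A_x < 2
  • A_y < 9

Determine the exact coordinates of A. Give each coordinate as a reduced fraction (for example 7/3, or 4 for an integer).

A = (0, 3)

1. A_x = 0  [[AB ⟂ BC ⇒ 3x-1y+3=0] ∩ [|A−(2, 9)|²=40]]
2. A_y = 3  [[AB ⟂ BC ⇒ 3x-1y+3=0] ∩ [|A−(2, 9)|²=40]]
   so A = (0, 3)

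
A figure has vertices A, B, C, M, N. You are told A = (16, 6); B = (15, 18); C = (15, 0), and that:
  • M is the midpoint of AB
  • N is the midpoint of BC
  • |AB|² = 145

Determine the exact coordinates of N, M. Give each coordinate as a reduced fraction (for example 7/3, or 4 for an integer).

N = (15, 9)
M = (31/2, 12)

1. M_x = 31/2  [2·M = A+B = (16, 6)+(15, 18)]
2. M_y = 12  [2·M = A+B = (16, 6)+(15, 18)]
   so M = (31/2, 12)
3. N_x = 15  [2·N = B+C = (15, 18)+(15, 0)]
4. N_y = 9  [2·N = B+C = (15, 18)+(15, 0)]
   so N = (15, 9)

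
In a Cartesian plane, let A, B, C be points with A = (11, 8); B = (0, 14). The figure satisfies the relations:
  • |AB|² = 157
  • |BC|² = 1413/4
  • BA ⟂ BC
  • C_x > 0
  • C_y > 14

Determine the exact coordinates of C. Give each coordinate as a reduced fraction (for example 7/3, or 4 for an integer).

1. C_x = 9  [[BA ⟂ BC ⇒ 11x-6y+84=0] ∩ [|C−(0, 14)|²=1413/4]]
2. C_y = 61/2  [[BA ⟂ BC ⇒ 11x-6y+84=0] ∩ [|C−(0, 14)|²=1413/4]]
   so C = (9, 61/2)

C = (9, 61/2)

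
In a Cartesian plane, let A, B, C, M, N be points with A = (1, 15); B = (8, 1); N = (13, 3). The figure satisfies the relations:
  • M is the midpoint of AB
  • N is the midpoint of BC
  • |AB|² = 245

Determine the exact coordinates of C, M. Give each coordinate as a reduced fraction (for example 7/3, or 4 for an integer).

C = (18, 5)
M = (9/2, 8)

1. M_x = 9/2  [2·M = A+B = (1, 15)+(8, 1)]
2. M_y = 8  [2·M = A+B = (1, 15)+(8, 1)]
   so M = (9/2, 8)
3. C_x = 18  [C = 2·N−B = 2·(13, 3)−(8, 1)]
4. C_y = 5  [C = 2·N−B = 2·(13, 3)−(8, 1)]
   so C = (18, 5)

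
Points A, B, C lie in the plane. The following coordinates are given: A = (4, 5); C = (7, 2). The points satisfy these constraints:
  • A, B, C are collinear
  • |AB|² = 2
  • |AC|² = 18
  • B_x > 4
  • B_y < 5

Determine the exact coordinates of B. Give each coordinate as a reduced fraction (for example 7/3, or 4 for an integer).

B = (5, 4)

1. B_x = 5  [[A, B, C are collinear ⇒ -3x-3y+27=0] ∩ [|B−(4, 5)|²=2]]
2. B_y = 4  [[A, B, C are collinear ⇒ -3x-3y+27=0] ∩ [|B−(4, 5)|²=2]]
   so B = (5, 4)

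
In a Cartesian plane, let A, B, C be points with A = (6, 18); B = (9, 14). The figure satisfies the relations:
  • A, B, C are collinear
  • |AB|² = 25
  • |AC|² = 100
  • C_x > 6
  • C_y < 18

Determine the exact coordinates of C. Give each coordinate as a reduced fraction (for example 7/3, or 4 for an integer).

1. C_x = 12  [[A, B, C are collinear ⇒ 4x+3y-78=0] ∩ [|C−(6, 18)|²=100]]
2. C_y = 10  [[A, B, C are collinear ⇒ 4x+3y-78=0] ∩ [|C−(6, 18)|²=100]]
   so C = (12, 10)

C = (12, 10)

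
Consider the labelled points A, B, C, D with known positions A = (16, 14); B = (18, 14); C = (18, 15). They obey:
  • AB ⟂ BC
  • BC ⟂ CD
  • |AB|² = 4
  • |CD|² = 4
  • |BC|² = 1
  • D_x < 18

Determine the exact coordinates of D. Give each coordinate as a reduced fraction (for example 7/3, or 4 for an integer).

1. D_x = 16  [[BC ⟂ CD ⇒ 1y-15=0] ∩ [|D−(18, 15)|²=4]]
2. D_y = 15  [[BC ⟂ CD ⇒ 1y-15=0] ∩ [|D−(18, 15)|²=4]]
   so D = (16, 15)

D = (16, 15)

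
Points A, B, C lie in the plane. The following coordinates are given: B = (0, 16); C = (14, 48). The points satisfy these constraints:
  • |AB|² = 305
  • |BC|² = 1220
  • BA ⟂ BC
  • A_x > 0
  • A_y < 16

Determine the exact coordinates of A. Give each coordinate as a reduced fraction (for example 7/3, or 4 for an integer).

A = (16, 9)

1. A_x = 16  [[BA ⟂ BC ⇒ 14x+32y-512=0] ∩ [|A−(0, 16)|²=305]]
2. A_y = 9  [[BA ⟂ BC ⇒ 14x+32y-512=0] ∩ [|A−(0, 16)|²=305]]
   so A = (16, 9)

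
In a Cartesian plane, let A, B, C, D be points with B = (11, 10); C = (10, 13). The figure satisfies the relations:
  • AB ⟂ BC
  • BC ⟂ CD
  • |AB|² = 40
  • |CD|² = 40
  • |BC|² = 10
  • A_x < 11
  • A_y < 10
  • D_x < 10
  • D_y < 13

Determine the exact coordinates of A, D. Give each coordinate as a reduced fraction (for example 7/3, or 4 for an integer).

1. A_x = 5  [[AB ⟂ BC ⇒ 1x-3y+19=0] ∩ [|A−(11, 10)|²=40]]
2. A_y = 8  [[AB ⟂ BC ⇒ 1x-3y+19=0] ∩ [|A−(11, 10)|²=40]]
   so A = (5, 8)
3. D_x = 4  [[BC ⟂ CD ⇒ -1x+3y-29=0] ∩ [|D−(10, 13)|²=40]]
4. D_y = 11  [[BC ⟂ CD ⇒ -1x+3y-29=0] ∩ [|D−(10, 13)|²=40]]
   so D = (4, 11)

A = (5, 8)
D = (4, 11)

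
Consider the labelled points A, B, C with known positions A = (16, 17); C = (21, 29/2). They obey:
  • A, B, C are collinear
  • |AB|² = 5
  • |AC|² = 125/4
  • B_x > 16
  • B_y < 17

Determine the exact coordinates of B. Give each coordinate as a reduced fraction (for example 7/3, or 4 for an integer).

B = (18, 16)

1. B_x = 18  [[A, B, C are collinear ⇒ -5/2x-5y+125=0] ∩ [|B−(16, 17)|²=5]]
2. B_y = 16  [[A, B, C are collinear ⇒ -5/2x-5y+125=0] ∩ [|B−(16, 17)|²=5]]
   so B = (18, 16)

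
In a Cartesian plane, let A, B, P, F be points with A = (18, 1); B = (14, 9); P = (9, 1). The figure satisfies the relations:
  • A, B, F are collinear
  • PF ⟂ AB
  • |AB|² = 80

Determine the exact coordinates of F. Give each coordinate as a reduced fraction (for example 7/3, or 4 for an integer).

1. F_x = 81/5  [[A, B, F are collinear ⇒ -8x-4y+148=0] ∩ [PF ⟂ AB ⇒ -4x+8y+28=0]]
2. F_y = 23/5  [[A, B, F are collinear ⇒ -8x-4y+148=0] ∩ [PF ⟂ AB ⇒ -4x+8y+28=0]]
   so F = (81/5, 23/5)

F = (81/5, 23/5)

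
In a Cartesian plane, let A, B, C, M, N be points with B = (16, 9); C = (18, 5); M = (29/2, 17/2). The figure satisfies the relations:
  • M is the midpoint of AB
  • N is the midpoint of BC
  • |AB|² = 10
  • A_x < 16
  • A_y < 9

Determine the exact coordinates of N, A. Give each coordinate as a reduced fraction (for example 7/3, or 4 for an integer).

N = (17, 7)
A = (13, 8)

1. A_x = 13  [A = 2·M−B = 2·(29/2, 17/2)−(16, 9)]
2. A_y = 8  [A = 2·M−B = 2·(29/2, 17/2)−(16, 9)]
   so A = (13, 8)
3. N_x = 17  [2·N = B+C = (16, 9)+(18, 5)]
4. N_y = 7  [2·N = B+C = (16, 9)+(18, 5)]
   so N = (17, 7)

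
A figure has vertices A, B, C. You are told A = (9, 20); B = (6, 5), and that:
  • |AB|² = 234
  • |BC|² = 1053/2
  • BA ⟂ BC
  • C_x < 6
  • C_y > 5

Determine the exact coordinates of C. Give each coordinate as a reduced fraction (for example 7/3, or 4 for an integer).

C = (-33/2, 19/2)

1. C_x = -33/2  [[BA ⟂ BC ⇒ 3x+15y-93=0] ∩ [|C−(6, 5)|²=1053/2]]
2. C_y = 19/2  [[BA ⟂ BC ⇒ 3x+15y-93=0] ∩ [|C−(6, 5)|²=1053/2]]
   so C = (-33/2, 19/2)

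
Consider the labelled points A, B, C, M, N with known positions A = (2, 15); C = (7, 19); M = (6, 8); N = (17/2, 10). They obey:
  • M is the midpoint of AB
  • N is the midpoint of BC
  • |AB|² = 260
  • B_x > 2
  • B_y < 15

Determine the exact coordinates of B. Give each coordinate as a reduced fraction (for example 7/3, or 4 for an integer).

1. B_x = 10  [B = 2·M−A = 2·(6, 8)−(2, 15)]
2. B_y = 1  [B = 2·M−A = 2·(6, 8)−(2, 15)]
   so B = (10, 1)

B = (10, 1)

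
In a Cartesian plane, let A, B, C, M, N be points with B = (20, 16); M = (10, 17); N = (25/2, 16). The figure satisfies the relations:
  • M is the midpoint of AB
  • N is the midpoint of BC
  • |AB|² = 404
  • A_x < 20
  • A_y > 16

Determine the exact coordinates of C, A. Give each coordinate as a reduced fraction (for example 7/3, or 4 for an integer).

1. A_x = 0  [A = 2·M−B = 2·(10, 17)−(20, 16)]
2. A_y = 18  [A = 2·M−B = 2·(10, 17)−(20, 16)]
   so A = (0, 18)
3. C_x = 5  [C = 2·N−B = 2·(25/2, 16)−(20, 16)]
4. C_y = 16  [C = 2·N−B = 2·(25/2, 16)−(20, 16)]
   so C = (5, 16)

C = (5, 16)
A = (0, 18)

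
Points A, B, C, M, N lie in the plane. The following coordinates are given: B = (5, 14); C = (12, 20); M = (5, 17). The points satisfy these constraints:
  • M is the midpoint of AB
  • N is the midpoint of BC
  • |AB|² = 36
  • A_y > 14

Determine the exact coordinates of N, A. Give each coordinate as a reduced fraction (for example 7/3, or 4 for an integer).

N = (17/2, 17)
A = (5, 20)

1. A_x = 5  [A = 2·M−B = 2·(5, 17)−(5, 14)]
2. A_y = 20  [A = 2·M−B = 2·(5, 17)−(5, 14)]
   so A = (5, 20)
3. N_x = 17/2  [2·N = B+C = (5, 14)+(12, 20)]
4. N_y = 17  [2·N = B+C = (5, 14)+(12, 20)]
   so N = (17/2, 17)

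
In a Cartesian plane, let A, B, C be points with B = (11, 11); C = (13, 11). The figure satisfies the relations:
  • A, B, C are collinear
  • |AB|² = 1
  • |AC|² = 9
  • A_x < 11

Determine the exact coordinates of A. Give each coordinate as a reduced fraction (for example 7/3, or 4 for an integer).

1. A_x = 10  [[A, B, C are collinear ⇒ 2y-22=0] ∩ [|A−(11, 11)|²=1]]
2. A_y = 11  [[A, B, C are collinear ⇒ 2y-22=0] ∩ [|A−(11, 11)|²=1]]
   so A = (10, 11)

A = (10, 11)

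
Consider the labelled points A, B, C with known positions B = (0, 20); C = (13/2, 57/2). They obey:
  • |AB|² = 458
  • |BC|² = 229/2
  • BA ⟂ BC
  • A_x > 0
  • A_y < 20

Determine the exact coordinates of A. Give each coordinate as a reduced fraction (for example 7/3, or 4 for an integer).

A = (17, 7)

1. A_x = 17  [[BA ⟂ BC ⇒ 13/2x+17/2y-170=0] ∩ [|A−(0, 20)|²=458]]
2. A_y = 7  [[BA ⟂ BC ⇒ 13/2x+17/2y-170=0] ∩ [|A−(0, 20)|²=458]]
   so A = (17, 7)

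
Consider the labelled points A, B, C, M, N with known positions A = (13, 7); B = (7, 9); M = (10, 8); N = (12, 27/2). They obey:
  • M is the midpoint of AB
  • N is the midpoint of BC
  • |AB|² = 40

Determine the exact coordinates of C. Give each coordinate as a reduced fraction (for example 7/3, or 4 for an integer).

1. C_x = 17  [C = 2·N−B = 2·(12, 27/2)−(7, 9)]
2. C_y = 18  [C = 2·N−B = 2·(12, 27/2)−(7, 9)]
   so C = (17, 18)

C = (17, 18)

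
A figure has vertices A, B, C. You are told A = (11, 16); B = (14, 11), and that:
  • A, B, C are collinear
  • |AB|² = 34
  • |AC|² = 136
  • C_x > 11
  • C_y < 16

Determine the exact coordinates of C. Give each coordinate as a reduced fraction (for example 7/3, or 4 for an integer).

1. C_x = 17  [[A, B, C are collinear ⇒ 5x+3y-103=0] ∩ [|C−(11, 16)|²=136]]
2. C_y = 6  [[A, B, C are collinear ⇒ 5x+3y-103=0] ∩ [|C−(11, 16)|²=136]]
   so C = (17, 6)

C = (17, 6)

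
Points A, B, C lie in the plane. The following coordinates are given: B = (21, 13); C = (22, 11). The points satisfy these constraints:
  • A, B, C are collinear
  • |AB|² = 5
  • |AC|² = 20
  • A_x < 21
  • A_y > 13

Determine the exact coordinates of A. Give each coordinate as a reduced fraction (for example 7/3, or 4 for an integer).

A = (20, 15)

1. A_x = 20  [[A, B, C are collinear ⇒ 2x+1y-55=0] ∩ [|A−(21, 13)|²=5]]
2. A_y = 15  [[A, B, C are collinear ⇒ 2x+1y-55=0] ∩ [|A−(21, 13)|²=5]]
   so A = (20, 15)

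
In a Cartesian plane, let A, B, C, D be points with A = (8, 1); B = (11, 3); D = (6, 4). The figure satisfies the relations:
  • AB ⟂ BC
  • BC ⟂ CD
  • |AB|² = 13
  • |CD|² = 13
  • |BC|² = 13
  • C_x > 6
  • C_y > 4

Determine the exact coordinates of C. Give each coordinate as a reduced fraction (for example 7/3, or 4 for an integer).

1. C_x = 9  [[AB ⟂ BC ⇒ 3x+2y-39=0] ∩ [|C−(6, 4)|²=13]]
2. C_y = 6  [[AB ⟂ BC ⇒ 3x+2y-39=0] ∩ [|C−(6, 4)|²=13]]
   so C = (9, 6)

C = (9, 6)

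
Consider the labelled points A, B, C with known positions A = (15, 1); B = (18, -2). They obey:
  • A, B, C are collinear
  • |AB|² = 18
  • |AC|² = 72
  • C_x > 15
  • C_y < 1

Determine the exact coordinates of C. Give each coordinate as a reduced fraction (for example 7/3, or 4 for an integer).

C = (21, -5)

1. C_x = 21  [[A, B, C are collinear ⇒ 3x+3y-48=0] ∩ [|C−(15, 1)|²=72]]
2. C_y = -5  [[A, B, C are collinear ⇒ 3x+3y-48=0] ∩ [|C−(15, 1)|²=72]]
   so C = (21, -5)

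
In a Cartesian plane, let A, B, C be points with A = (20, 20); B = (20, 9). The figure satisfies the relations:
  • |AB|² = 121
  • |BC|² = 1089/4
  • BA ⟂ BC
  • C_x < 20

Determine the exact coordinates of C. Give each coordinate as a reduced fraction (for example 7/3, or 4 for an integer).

C = (7/2, 9)

1. C_x = 7/2  [[BA ⟂ BC ⇒ 11y-99=0] ∩ [|C−(20, 9)|²=1089/4]]
2. C_y = 9  [[BA ⟂ BC ⇒ 11y-99=0] ∩ [|C−(20, 9)|²=1089/4]]
   so C = (7/2, 9)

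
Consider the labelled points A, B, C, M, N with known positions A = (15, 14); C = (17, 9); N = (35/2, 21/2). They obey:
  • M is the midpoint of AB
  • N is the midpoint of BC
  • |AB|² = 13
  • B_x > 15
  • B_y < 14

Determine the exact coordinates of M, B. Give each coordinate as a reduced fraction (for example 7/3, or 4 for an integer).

M = (33/2, 13)
B = (18, 12)

1. B_x = 18  [B = 2·N−C = 2·(35/2, 21/2)−(17, 9)]
2. B_y = 12  [B = 2·N−C = 2·(35/2, 21/2)−(17, 9)]
   so B = (18, 12)
3. M_x = 33/2  [2·M = A+B = (15, 14)+(18, 12)]
4. M_y = 13  [2·M = A+B = (15, 14)+(18, 12)]
   so M = (33/2, 13)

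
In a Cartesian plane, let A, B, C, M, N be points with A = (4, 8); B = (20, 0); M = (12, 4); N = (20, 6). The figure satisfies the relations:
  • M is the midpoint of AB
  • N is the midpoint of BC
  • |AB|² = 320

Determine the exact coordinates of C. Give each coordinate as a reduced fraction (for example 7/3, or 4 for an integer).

C = (20, 12)

1. C_x = 20  [C = 2·N−B = 2·(20, 6)−(20, 0)]
2. C_y = 12  [C = 2·N−B = 2·(20, 6)−(20, 0)]
   so C = (20, 12)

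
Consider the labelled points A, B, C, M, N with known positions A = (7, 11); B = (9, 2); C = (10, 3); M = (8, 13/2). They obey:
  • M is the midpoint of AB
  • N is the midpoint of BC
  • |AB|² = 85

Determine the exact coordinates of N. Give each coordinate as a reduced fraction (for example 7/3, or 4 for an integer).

N = (19/2, 5/2)

1. N_x = 19/2  [2·N = B+C = (9, 2)+(10, 3)]
2. N_y = 5/2  [2·N = B+C = (9, 2)+(10, 3)]
   so N = (19/2, 5/2)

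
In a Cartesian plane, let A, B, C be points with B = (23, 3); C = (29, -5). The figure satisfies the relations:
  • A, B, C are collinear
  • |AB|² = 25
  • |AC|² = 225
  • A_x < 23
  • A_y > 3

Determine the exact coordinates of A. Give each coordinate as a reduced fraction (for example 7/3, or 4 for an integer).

1. A_x = 20  [[A, B, C are collinear ⇒ 8x+6y-202=0] ∩ [|A−(23, 3)|²=25]]
2. A_y = 7  [[A, B, C are collinear ⇒ 8x+6y-202=0] ∩ [|A−(23, 3)|²=25]]
   so A = (20, 7)

A = (20, 7)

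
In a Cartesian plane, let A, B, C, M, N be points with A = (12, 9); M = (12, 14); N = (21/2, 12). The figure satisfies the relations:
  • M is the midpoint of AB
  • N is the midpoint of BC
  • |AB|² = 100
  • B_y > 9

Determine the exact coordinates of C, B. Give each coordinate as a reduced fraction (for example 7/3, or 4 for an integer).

1. B_x = 12  [B = 2·M−A = 2·(12, 14)−(12, 9)]
2. B_y = 19  [B = 2·M−A = 2·(12, 14)−(12, 9)]
   so B = (12, 19)
3. C_x = 9  [C = 2·N−B = 2·(21/2, 12)−(12, 19)]
4. C_y = 5  [C = 2·N−B = 2·(21/2, 12)−(12, 19)]
   so C = (9, 5)

C = (9, 5)
B = (12, 19)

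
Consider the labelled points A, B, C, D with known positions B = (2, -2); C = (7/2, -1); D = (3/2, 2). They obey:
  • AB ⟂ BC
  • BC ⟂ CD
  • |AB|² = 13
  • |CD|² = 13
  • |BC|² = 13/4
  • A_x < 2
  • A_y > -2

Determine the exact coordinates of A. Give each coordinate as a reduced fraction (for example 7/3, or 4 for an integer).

1. A_x = 0  [[AB ⟂ BC ⇒ -3/2x-1y+1=0] ∩ [|A−(2, -2)|²=13]]
2. A_y = 1  [[AB ⟂ BC ⇒ -3/2x-1y+1=0] ∩ [|A−(2, -2)|²=13]]
   so A = (0, 1)

A = (0, 1)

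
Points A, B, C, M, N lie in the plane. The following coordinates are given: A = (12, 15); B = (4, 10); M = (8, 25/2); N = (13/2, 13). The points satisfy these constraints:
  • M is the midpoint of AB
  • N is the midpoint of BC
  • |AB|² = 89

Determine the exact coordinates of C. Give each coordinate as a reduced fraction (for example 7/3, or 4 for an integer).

C = (9, 16)

1. C_x = 9  [C = 2·N−B = 2·(13/2, 13)−(4, 10)]
2. C_y = 16  [C = 2·N−B = 2·(13/2, 13)−(4, 10)]
   so C = (9, 16)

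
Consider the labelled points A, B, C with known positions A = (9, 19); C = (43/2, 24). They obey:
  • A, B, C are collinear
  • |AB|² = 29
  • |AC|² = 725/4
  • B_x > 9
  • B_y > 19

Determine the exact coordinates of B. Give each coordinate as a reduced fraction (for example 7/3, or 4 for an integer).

B = (14, 21)

1. B_x = 14  [[A, B, C are collinear ⇒ 5x-25/2y+385/2=0] ∩ [|B−(9, 19)|²=29]]
2. B_y = 21  [[A, B, C are collinear ⇒ 5x-25/2y+385/2=0] ∩ [|B−(9, 19)|²=29]]
   so B = (14, 21)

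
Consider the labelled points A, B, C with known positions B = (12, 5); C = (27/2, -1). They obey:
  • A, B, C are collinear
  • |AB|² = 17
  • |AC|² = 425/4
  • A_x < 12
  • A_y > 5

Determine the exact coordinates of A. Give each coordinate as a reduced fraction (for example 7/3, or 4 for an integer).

1. A_x = 11  [[A, B, C are collinear ⇒ 6x+3/2y-159/2=0] ∩ [|A−(12, 5)|²=17]]
2. A_y = 9  [[A, B, C are collinear ⇒ 6x+3/2y-159/2=0] ∩ [|A−(12, 5)|²=17]]
   so A = (11, 9)

A = (11, 9)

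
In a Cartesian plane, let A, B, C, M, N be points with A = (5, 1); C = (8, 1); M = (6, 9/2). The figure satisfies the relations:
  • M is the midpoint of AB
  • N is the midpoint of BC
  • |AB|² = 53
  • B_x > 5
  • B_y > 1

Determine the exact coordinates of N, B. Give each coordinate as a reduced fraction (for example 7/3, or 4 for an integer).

1. B_x = 7  [B = 2·M−A = 2·(6, 9/2)−(5, 1)]
2. B_y = 8  [B = 2·M−A = 2·(6, 9/2)−(5, 1)]
   so B = (7, 8)
3. N_x = 15/2  [2·N = B+C = (7, 8)+(8, 1)]
4. N_y = 9/2  [2·N = B+C = (7, 8)+(8, 1)]
   so N = (15/2, 9/2)

N = (15/2, 9/2)
B = (7, 8)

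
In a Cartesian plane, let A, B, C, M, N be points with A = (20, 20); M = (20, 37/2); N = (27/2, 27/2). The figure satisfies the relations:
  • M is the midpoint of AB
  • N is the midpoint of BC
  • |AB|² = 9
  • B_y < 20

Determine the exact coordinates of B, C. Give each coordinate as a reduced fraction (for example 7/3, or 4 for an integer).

B = (20, 17)
C = (7, 10)

1. B_x = 20  [B = 2·M−A = 2·(20, 37/2)−(20, 20)]
2. B_y = 17  [B = 2·M−A = 2·(20, 37/2)−(20, 20)]
   so B = (20, 17)
3. C_x = 7  [C = 2·N−B = 2·(27/2, 27/2)−(20, 17)]
4. C_y = 10  [C = 2·N−B = 2·(27/2, 27/2)−(20, 17)]
   so C = (7, 10)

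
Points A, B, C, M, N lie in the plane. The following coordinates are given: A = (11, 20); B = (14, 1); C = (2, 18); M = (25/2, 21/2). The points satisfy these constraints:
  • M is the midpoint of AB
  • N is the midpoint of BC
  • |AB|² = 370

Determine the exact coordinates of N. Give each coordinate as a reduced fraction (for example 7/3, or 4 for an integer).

1. N_x = 8  [2·N = B+C = (14, 1)+(2, 18)]
2. N_y = 19/2  [2·N = B+C = (14, 1)+(2, 18)]
   so N = (8, 19/2)

N = (8, 19/2)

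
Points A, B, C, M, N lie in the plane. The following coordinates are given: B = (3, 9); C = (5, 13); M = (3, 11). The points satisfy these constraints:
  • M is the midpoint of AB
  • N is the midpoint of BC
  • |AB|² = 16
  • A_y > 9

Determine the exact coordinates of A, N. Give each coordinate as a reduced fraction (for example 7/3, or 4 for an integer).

A = (3, 13)
N = (4, 11)

1. A_x = 3  [A = 2·M−B = 2·(3, 11)−(3, 9)]
2. A_y = 13  [A = 2·M−B = 2·(3, 11)−(3, 9)]
   so A = (3, 13)
3. N_x = 4  [2·N = B+C = (3, 9)+(5, 13)]
4. N_y = 11  [2·N = B+C = (3, 9)+(5, 13)]
   so N = (4, 11)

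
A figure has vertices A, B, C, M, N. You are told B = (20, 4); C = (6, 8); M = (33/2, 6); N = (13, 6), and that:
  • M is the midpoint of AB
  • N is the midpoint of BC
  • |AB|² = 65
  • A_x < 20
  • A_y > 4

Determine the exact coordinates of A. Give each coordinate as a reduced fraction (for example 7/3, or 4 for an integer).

A = (13, 8)

1. A_x = 13  [A = 2·M−B = 2·(33/2, 6)−(20, 4)]
2. A_y = 8  [A = 2·M−B = 2·(33/2, 6)−(20, 4)]
   so A = (13, 8)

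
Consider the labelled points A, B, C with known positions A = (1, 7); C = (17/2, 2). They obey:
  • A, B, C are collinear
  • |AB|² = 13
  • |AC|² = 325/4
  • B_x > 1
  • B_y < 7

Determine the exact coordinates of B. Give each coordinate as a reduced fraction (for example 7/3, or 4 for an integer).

1. B_x = 4  [[A, B, C are collinear ⇒ -5x-15/2y+115/2=0] ∩ [|B−(1, 7)|²=13]]
2. B_y = 5  [[A, B, C are collinear ⇒ -5x-15/2y+115/2=0] ∩ [|B−(1, 7)|²=13]]
   so B = (4, 5)

B = (4, 5)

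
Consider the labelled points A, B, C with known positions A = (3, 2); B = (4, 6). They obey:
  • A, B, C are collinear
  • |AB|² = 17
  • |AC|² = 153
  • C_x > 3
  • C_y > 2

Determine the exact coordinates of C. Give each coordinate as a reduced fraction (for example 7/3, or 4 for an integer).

C = (6, 14)

1. C_x = 6  [[A, B, C are collinear ⇒ -4x+1y+10=0] ∩ [|C−(3, 2)|²=153]]
2. C_y = 14  [[A, B, C are collinear ⇒ -4x+1y+10=0] ∩ [|C−(3, 2)|²=153]]
   so C = (6, 14)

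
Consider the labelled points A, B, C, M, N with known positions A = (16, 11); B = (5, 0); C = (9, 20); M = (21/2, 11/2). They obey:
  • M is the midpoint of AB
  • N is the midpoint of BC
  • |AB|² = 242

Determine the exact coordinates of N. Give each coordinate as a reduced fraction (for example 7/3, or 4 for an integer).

N = (7, 10)

1. N_x = 7  [2·N = B+C = (5, 0)+(9, 20)]
2. N_y = 10  [2·N = B+C = (5, 0)+(9, 20)]
   so N = (7, 10)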